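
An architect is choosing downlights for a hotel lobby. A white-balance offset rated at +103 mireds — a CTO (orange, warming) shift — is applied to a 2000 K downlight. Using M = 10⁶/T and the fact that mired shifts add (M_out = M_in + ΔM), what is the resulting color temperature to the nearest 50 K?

M_in = 10⁶/2000 = 500.00 mireds.
M_out = 500.00 + (+103) = 603.00 mireds.
T_out = 10⁶/603.00 = 1658.4 K → 1650 K.

1650 K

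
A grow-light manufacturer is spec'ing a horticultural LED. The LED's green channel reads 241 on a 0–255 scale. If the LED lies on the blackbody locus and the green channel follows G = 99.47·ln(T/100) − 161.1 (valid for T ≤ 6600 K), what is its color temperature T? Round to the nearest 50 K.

ln t = (241 + 161.1) / 99.47 = 4.0424.
t = e^4.0424 = 56.964.
T = 100·t = 5696 K → 5700 K to the nearest 50 K.

5700 K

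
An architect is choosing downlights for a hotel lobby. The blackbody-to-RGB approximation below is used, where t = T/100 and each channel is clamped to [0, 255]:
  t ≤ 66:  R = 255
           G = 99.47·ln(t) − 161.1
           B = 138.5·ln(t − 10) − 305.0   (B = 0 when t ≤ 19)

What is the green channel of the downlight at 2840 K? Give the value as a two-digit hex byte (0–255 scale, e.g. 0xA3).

t = 2840/100 = 28.4; the t ≤ 66 branch applies.
G = 99.47·ln 28.4 − 161.1 = 99.47·3.3464 − 161.1 = 171.765.
Rounded: 172; in hex, 0xAC.

0xAC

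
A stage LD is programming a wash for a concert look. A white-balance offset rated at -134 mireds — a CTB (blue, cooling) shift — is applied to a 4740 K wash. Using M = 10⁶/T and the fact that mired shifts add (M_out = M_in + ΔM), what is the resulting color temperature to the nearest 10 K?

M_in = 10⁶/4740 = 210.97 mireds.
M_out = 210.97 + (-134) = 76.97 mireds.
T_out = 10⁶/76.97 = 12992.0 K → 12990 K.

12990 K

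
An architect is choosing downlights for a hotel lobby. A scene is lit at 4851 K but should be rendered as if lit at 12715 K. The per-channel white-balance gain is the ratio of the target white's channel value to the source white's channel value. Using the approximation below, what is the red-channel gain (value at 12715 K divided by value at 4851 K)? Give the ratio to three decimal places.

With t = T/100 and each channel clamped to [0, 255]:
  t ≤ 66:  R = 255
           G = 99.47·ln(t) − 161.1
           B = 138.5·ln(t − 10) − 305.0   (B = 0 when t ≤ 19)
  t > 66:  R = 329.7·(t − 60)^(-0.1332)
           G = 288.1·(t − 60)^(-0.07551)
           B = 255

0.738

At 4851 K (t = 48.51):
  R = 255 by definition for t ≤ 66.
At 12715 K (t = 127.15):
  R = 329.7·(127.15 − 60)^(-0.1332) = 329.7·67.15^(-0.1332) = 329.7·0.57100 = 188.259.
Gain = 188.259 / 255.000 = 0.7383 → 0.738.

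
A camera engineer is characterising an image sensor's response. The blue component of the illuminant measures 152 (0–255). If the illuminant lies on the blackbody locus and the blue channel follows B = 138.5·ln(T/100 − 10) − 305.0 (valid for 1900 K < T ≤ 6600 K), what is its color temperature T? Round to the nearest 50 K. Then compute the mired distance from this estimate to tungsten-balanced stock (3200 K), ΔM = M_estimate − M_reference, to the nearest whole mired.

ln(t − 10) = (152 + 305.0) / 138.5 = 3.2996.
t − 10 = e^3.2996 = 27.103, so t = 37.103.
T = 100·t = 3710 K → 3700 K to the nearest 50 K.
M_estimate = 10⁶/3700 = 270.27; M_reference = 10⁶/3200 = 312.50.
ΔM = 270.27 − 312.50 = -42.23 → -42 mireds.

-42 mireds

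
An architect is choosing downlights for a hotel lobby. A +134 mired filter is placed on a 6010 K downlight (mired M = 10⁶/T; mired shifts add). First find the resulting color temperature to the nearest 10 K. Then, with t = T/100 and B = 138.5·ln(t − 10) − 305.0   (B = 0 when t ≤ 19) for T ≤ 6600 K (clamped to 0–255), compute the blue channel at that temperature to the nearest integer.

M_in = 10⁶/6010 = 166.39; M_out = 166.39 + (+134) = 300.39.
T_out = 10⁶/300.39 = 3329.0 K → 3330 K; t = 33.3.
B = 138.5·ln(33.3 − 10) − 305.0 = 138.5·ln 23.3 − 305.0 = 138.5·3.1485 − 305.0 = 131.061.
Rounded: 131.

131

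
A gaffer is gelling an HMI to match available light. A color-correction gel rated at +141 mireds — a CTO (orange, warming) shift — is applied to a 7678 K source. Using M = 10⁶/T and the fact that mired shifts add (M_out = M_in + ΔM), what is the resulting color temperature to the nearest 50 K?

3700 K

M_in = 10⁶/7678 = 130.24 mireds.
M_out = 130.24 + (+141) = 271.24 mireds.
T_out = 10⁶/271.24 = 3686.7 K → 3700 K.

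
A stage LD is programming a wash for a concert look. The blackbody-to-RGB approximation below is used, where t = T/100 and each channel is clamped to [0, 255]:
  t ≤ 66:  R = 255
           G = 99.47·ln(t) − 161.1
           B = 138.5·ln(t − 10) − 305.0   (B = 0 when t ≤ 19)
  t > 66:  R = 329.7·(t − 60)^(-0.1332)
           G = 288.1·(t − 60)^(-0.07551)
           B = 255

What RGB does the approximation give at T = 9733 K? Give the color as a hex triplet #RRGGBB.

#CCDBFF

t = 9733/100 = 97.33; the t > 66 branch applies.
R = 329.7·(97.33 − 60)^(-0.1332) = 329.7·37.33^(-0.1332) = 329.7·0.61745 = 203.573.
G = 288.1·(97.33 − 60)^(-0.07551) = 288.1·37.33^(-0.07551) = 288.1·0.76084 = 219.198.
B = 255 by definition for t > 66.
Rounded: (204, 219, 255).
In hex: #CCDBFF.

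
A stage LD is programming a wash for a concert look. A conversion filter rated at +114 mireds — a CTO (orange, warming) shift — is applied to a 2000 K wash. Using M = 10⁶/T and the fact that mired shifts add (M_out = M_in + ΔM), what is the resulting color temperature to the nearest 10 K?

M_in = 10⁶/2000 = 500.00 mireds.
M_out = 500.00 + (+114) = 614.00 mireds.
T_out = 10⁶/614.00 = 1628.7 K → 1630 K.

1630 K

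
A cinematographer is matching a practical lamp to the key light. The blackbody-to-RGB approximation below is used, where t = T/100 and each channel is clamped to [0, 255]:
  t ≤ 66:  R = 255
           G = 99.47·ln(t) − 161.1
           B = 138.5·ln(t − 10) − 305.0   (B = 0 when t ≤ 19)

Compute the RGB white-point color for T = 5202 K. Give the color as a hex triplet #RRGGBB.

#FFE8D5

t = 5202/100 = 52.02; the t ≤ 66 branch applies.
R = 255 by definition for t ≤ 66.
G = 99.47·ln 52.02 − 161.1 = 99.47·3.9516 − 161.1 = 231.968.
B = 138.5·ln(52.02 − 10) − 305.0 = 138.5·ln 42.02 − 305.0 = 138.5·3.7381 − 305.0 = 212.733.
Rounded: (255, 232, 213).
In hex: #FFE8D5.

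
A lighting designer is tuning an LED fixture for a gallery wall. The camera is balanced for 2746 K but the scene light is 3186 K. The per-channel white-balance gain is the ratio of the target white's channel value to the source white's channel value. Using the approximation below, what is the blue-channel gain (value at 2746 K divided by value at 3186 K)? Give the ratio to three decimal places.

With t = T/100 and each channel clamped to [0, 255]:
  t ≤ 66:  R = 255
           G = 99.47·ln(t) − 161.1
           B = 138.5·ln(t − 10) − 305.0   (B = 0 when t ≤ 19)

At 3186 K (t = 31.86):
  B = 138.5·ln(31.86 − 10) − 305.0 = 138.5·ln 21.86 − 305.0 = 138.5·3.0847 − 305.0 = 122.225.
At 2746 K (t = 27.46):
  B = 138.5·ln(27.46 − 10) − 305.0 = 138.5·ln 17.46 − 305.0 = 138.5·2.8599 − 305.0 = 91.098.
Gain = 91.098 / 122.225 = 0.7453 → 0.745.

0.745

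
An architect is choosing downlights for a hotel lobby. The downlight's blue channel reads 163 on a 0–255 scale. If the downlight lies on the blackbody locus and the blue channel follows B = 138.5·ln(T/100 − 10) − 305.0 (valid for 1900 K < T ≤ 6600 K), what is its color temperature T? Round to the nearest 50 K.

ln(t − 10) = (163 + 305.0) / 138.5 = 3.3791.
t − 10 = e^3.3791 = 29.343, so t = 39.343.
T = 100·t = 3934 K → 3950 K to the nearest 50 K.

3950 K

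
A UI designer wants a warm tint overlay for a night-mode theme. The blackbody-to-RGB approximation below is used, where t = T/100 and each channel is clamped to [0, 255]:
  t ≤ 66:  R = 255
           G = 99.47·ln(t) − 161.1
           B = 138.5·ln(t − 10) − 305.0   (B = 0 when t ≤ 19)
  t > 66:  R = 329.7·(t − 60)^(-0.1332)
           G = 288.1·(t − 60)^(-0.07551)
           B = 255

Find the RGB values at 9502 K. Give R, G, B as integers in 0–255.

R=205, G=220, B=255

t = 9502/100 = 95.02; the t > 66 branch applies.
R = 329.7·(95.02 − 60)^(-0.1332) = 329.7·35.02^(-0.1332) = 329.7·0.62273 = 205.313.
G = 288.1·(95.02 − 60)^(-0.07551) = 288.1·35.02^(-0.07551) = 288.1·0.76452 = 220.258.
B = 255 by definition for t > 66.
Rounded: (205, 220, 255).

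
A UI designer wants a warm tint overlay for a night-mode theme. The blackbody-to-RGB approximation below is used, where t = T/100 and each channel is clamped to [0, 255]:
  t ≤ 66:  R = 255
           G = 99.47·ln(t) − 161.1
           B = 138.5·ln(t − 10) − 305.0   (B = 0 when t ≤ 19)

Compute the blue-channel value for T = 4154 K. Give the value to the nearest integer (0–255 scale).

t = 4154/100 = 41.54; the t ≤ 66 branch applies.
B = 138.5·ln(41.54 − 10) − 305.0 = 138.5·ln 31.54 − 305.0 = 138.5·3.4513 − 305.0 = 172.999.
Rounded: 173.

173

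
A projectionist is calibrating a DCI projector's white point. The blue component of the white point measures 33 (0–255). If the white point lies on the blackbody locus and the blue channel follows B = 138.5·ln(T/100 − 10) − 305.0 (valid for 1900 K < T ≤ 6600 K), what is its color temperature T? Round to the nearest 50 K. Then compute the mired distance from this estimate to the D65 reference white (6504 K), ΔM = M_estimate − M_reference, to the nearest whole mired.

+311 mireds

ln(t − 10) = (33 + 305.0) / 138.5 = 2.4404.
t − 10 = e^2.4404 = 11.478, so t = 21.478.
T = 100·t = 2148 K → 2150 K to the nearest 50 K.
M_estimate = 10⁶/2150 = 465.12; M_reference = 10⁶/6504 = 153.75.
ΔM = 465.12 − 153.75 = 311.36 → +311 mireds.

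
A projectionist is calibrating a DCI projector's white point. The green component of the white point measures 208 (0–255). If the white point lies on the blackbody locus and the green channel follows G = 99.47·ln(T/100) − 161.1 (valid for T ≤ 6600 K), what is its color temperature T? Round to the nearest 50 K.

4100 K

ln t = (208 + 161.1) / 99.47 = 3.7107.
t = e^3.7107 = 40.881.
T = 100·t = 4088 K → 4100 K to the nearest 50 K.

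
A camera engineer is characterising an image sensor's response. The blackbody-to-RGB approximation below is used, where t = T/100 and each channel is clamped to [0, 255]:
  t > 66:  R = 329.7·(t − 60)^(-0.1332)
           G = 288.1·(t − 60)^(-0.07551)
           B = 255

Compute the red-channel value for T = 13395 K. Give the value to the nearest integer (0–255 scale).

t = 13395/100 = 133.95; the t > 66 branch applies.
R = 329.7·(133.95 − 60)^(-0.1332) = 329.7·73.95^(-0.1332) = 329.7·0.56371 = 185.856.
Rounded: 186.

186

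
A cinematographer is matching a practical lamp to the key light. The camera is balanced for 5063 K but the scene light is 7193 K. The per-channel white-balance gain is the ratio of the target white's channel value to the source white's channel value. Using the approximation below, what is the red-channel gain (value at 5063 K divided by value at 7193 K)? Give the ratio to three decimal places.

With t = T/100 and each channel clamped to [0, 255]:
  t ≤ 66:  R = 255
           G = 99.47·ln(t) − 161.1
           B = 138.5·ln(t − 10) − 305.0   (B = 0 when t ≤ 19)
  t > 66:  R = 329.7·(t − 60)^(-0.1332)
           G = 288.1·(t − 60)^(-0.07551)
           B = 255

At 7193 K (t = 71.93):
  R = 329.7·(71.93 − 60)^(-0.1332) = 329.7·11.93^(-0.1332) = 329.7·0.71877 = 236.979.
At 5063 K (t = 50.63):
  R = 255 by definition for t ≤ 66.
Gain = 255.000 / 236.979 = 1.0760 → 1.076.

1.076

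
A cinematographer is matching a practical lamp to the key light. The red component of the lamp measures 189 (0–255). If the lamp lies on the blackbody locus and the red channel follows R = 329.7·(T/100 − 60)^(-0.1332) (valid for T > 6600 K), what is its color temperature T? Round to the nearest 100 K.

12500 K

(t − 60)^(-0.1332) = 189/329.7 = 0.57325.
t − 60 = 0.57325^(1/-0.1332) = 0.57325^(-7.508) = 65.199, so t = 125.199.
T = 100·t = 12520 K → 12500 K to the nearest 100 K.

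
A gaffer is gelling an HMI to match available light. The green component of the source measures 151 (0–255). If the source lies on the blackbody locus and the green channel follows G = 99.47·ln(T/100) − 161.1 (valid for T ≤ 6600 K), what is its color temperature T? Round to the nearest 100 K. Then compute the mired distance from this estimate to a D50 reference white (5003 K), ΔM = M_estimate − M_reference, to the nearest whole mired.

ln t = (151 + 161.1) / 99.47 = 3.1376.
t = e^3.1376 = 23.049.
T = 100·t = 2305 K → 2300 K to the nearest 100 K.
M_estimate = 10⁶/2300 = 434.78; M_reference = 10⁶/5003 = 199.88.
ΔM = 434.78 − 199.88 = 234.90 → +235 mireds.

+235 mireds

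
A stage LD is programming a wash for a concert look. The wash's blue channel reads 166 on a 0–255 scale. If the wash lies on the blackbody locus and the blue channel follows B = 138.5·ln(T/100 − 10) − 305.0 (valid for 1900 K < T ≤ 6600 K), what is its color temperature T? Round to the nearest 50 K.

4000 K

ln(t − 10) = (166 + 305.0) / 138.5 = 3.4007.
t − 10 = e^3.4007 = 29.986, so t = 39.986.
T = 100·t = 3999 K → 4000 K to the nearest 50 K.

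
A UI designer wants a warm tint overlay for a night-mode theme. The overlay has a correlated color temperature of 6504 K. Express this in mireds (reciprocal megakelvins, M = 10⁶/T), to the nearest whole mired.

M = 10⁶ / 6504 = 153.752 → 154 mireds.

154 mireds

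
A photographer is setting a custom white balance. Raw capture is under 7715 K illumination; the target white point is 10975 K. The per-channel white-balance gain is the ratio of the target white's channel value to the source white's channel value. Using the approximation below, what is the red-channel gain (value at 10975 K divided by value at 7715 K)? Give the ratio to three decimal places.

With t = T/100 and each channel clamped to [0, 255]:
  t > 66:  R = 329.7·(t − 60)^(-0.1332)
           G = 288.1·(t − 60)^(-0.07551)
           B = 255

At 7715 K (t = 77.15):
  R = 329.7·(77.15 − 60)^(-0.1332) = 329.7·17.15^(-0.1332) = 329.7·0.68485 = 225.795.
At 10975 K (t = 109.75):
  R = 329.7·(109.75 − 60)^(-0.1332) = 329.7·49.75^(-0.1332) = 329.7·0.59427 = 195.932.
Gain = 195.932 / 225.795 = 0.8677 → 0.868.

0.868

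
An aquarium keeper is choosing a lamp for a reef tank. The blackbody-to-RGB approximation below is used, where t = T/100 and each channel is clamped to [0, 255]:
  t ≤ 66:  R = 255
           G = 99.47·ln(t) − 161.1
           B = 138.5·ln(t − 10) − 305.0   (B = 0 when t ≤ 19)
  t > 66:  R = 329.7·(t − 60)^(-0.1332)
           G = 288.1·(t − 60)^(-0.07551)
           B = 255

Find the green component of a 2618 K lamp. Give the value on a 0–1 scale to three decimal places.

t = 2618/100 = 26.18; the t ≤ 66 branch applies.
G = 99.47·ln 26.18 − 161.1 = 99.47·3.2650 − 161.1 = 163.669.
On a 0–1 scale: 163.669/255 = 0.6418 → 0.642.

0.642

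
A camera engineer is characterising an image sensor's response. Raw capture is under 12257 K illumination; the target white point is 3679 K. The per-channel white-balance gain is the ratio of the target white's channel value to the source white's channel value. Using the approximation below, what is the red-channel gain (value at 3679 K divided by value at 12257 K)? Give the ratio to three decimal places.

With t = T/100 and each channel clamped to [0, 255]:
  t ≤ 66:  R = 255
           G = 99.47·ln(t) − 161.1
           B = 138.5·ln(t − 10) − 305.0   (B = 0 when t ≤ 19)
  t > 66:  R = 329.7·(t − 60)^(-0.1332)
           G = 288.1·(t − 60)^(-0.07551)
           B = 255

At 12257 K (t = 122.57):
  R = 329.7·(122.57 − 60)^(-0.1332) = 329.7·62.57^(-0.1332) = 329.7·0.57640 = 190.039.
At 3679 K (t = 36.79):
  R = 255 by definition for t ≤ 66.
Gain = 255.000 / 190.039 = 1.3418 → 1.342.

1.342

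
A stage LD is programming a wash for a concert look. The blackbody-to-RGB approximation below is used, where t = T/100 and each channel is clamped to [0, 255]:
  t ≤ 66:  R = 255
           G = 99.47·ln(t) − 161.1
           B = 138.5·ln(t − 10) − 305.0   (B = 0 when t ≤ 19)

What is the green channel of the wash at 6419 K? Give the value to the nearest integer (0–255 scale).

253

t = 6419/100 = 64.19; the t ≤ 66 branch applies.
G = 99.47·ln 64.19 − 161.1 = 99.47·4.1618 − 161.1 = 252.879.
Rounded: 253.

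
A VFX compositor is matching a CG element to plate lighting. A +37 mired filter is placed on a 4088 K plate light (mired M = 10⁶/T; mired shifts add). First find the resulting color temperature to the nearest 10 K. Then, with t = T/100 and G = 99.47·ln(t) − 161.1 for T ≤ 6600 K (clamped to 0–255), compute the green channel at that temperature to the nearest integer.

M_in = 10⁶/4088 = 244.62; M_out = 244.62 + (+37) = 281.62.
T_out = 10⁶/281.62 = 3550.9 K → 3550 K; t = 35.5.
G = 99.47·ln 35.5 − 161.1 = 99.47·3.5695 − 161.1 = 193.961.
Rounded: 194.

194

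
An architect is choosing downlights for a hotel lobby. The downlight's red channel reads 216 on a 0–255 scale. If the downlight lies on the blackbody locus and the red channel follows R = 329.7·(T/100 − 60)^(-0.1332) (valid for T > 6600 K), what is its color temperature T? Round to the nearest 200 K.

(t − 60)^(-0.1332) = 216/329.7 = 0.65514.
t − 60 = 0.65514^(1/-0.1332) = 0.65514^(-7.508) = 23.926, so t = 83.926.
T = 100·t = 8393 K → 8400 K to the nearest 200 K.

8400 K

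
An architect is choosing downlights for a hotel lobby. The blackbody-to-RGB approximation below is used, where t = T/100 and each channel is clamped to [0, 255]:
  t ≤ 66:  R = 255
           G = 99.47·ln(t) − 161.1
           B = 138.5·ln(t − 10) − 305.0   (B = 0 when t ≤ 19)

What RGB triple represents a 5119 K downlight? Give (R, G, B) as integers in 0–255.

(255, 230, 210)

t = 5119/100 = 51.19; the t ≤ 66 branch applies.
R = 255 by definition for t ≤ 66.
G = 99.47·ln 51.19 − 161.1 = 99.47·3.9355 − 161.1 = 230.369.
B = 138.5·ln(51.19 − 10) − 305.0 = 138.5·ln 41.19 − 305.0 = 138.5·3.7182 − 305.0 = 209.970.
Rounded: (255, 230, 210).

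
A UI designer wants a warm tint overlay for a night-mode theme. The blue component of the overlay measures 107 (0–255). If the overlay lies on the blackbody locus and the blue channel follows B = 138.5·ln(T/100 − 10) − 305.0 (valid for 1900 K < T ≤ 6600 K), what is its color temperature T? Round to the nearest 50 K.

2950 K

ln(t − 10) = (107 + 305.0) / 138.5 = 2.9747.
t − 10 = e^2.9747 = 19.584, so t = 29.584.
T = 100·t = 2958 K → 2950 K to the nearest 50 K.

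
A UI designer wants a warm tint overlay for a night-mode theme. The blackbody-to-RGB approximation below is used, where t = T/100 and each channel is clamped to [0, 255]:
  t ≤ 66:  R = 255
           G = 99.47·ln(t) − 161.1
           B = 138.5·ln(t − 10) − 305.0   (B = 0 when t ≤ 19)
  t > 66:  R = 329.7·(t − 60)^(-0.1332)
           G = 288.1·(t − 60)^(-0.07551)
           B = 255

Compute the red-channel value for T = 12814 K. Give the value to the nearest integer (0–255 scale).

188

t = 12814/100 = 128.14; the t > 66 branch applies.
R = 329.7·(128.14 − 60)^(-0.1332) = 329.7·68.14^(-0.1332) = 329.7·0.56989 = 187.893.
Rounded: 188.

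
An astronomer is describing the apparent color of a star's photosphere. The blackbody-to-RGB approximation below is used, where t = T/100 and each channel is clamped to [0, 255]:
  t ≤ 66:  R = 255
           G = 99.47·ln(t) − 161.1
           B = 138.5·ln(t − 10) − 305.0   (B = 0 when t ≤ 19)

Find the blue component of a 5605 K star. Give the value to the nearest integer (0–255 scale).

t = 5605/100 = 56.05; the t ≤ 66 branch applies.
B = 138.5·ln(56.05 − 10) − 305.0 = 138.5·ln 46.05 − 305.0 = 138.5·3.8297 − 305.0 = 225.417.
Rounded: 225.

225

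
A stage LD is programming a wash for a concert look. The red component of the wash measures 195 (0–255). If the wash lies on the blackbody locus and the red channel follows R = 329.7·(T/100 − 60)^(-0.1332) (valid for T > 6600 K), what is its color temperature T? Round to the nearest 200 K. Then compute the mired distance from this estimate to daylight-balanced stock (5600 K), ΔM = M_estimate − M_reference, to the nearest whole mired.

(t − 60)^(-0.1332) = 195/329.7 = 0.59145.
t − 60 = 0.59145^(1/-0.1332) = 0.59145^(-7.508) = 51.564, so t = 111.564.
T = 100·t = 11156 K → 11200 K to the nearest 200 K.
M_estimate = 10⁶/11200 = 89.29; M_reference = 10⁶/5600 = 178.57.
ΔM = 89.29 − 178.57 = -89.29 → -89 mireds.

-89 mireds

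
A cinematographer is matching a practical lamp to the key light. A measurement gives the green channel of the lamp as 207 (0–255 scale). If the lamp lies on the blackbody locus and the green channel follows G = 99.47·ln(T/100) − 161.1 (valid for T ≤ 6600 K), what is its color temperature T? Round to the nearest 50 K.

4050 K

ln t = (207 + 161.1) / 99.47 = 3.7006.
t = e^3.7006 = 40.472.
T = 100·t = 4047 K → 4050 K to the nearest 50 K.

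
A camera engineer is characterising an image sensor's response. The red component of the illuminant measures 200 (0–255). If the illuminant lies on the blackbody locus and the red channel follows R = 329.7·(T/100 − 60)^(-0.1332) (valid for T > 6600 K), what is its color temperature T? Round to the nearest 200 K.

10200 K

(t − 60)^(-0.1332) = 200/329.7 = 0.60661.
t − 60 = 0.60661^(1/-0.1332) = 0.60661^(-7.508) = 42.638, so t = 102.638.
T = 100·t = 10264 K → 10200 K to the nearest 200 K.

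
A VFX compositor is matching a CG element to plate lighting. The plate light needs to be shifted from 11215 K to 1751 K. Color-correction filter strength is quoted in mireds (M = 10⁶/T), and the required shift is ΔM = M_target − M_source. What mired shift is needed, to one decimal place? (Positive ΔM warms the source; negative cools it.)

+481.9 mireds

M_source = 10⁶/11215 = 89.166; M_target = 10⁶/1751 = 571.102.
ΔM = 571.102 − 89.166 = 481.936 → +481.9 mireds, a warming shift.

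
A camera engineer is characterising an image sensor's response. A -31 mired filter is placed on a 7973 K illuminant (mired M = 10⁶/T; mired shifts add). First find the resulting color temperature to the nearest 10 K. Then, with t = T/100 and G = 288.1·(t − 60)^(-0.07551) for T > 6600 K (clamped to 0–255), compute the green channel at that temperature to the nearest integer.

M_in = 10⁶/7973 = 125.42; M_out = 125.42 + (-31) = 94.42.
T_out = 10⁶/94.42 = 10590.6 K → 10590 K; t = 105.9.
G = 288.1·(105.9 − 60)^(-0.07551) = 288.1·45.9^(-0.07551) = 288.1·0.74906 = 215.804.
Rounded: 216.

216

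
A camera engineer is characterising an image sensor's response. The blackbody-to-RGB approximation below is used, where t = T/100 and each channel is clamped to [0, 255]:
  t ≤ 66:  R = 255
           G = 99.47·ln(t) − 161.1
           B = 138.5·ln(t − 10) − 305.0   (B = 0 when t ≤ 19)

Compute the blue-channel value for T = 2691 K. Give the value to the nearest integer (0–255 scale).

87

t = 2691/100 = 26.91; the t ≤ 66 branch applies.
B = 138.5·ln(26.91 − 10) − 305.0 = 138.5·ln 16.91 − 305.0 = 138.5·2.8279 − 305.0 = 86.665.
Rounded: 87.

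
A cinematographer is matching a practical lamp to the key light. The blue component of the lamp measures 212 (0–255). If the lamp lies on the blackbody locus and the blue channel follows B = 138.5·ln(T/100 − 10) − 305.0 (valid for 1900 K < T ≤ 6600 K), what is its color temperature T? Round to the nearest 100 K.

ln(t − 10) = (212 + 305.0) / 138.5 = 3.7329.
t − 10 = e^3.7329 = 41.798, so t = 51.798.
T = 100·t = 5180 K → 5200 K to the nearest 100 K.

5200 K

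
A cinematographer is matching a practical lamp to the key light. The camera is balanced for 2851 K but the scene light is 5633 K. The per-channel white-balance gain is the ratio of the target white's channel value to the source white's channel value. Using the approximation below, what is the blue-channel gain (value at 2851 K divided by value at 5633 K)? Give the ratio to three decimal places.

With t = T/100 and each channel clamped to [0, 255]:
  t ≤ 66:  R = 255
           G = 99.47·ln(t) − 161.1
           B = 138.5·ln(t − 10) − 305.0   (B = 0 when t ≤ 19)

At 5633 K (t = 56.33):
  B = 138.5·ln(56.33 − 10) − 305.0 = 138.5·ln 46.33 − 305.0 = 138.5·3.8358 − 305.0 = 226.257.
At 2851 K (t = 28.51):
  B = 138.5·ln(28.51 − 10) − 305.0 = 138.5·ln 18.51 − 305.0 = 138.5·2.9183 − 305.0 = 99.186.
Gain = 99.186 / 226.257 = 0.4384 → 0.438.

0.438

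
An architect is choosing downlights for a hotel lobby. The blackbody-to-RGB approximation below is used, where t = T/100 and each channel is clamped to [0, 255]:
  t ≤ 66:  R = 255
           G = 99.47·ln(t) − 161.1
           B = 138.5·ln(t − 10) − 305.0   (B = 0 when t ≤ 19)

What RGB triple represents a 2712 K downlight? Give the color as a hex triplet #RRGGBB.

t = 2712/100 = 27.12; the t ≤ 66 branch applies.
R = 255 by definition for t ≤ 66.
G = 99.47·ln 27.12 − 161.1 = 99.47·3.3003 − 161.1 = 167.178.
B = 138.5·ln(27.12 − 10) − 305.0 = 138.5·ln 17.12 − 305.0 = 138.5·2.8402 − 305.0 = 88.374.
Rounded: (255, 167, 88).
In hex: #FFA758.

#FFA758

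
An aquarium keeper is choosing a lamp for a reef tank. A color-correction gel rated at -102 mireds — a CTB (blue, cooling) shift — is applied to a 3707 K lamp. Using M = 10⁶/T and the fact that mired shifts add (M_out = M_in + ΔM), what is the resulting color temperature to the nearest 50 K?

5950 K

M_in = 10⁶/3707 = 269.76 mireds.
M_out = 269.76 + (-102) = 167.76 mireds.
T_out = 10⁶/167.76 = 5960.9 K → 5950 K.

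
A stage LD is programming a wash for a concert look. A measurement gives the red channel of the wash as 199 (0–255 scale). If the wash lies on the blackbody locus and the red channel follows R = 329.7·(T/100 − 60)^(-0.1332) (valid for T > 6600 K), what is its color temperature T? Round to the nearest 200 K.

10400 K

(t − 60)^(-0.1332) = 199/329.7 = 0.60358.
t − 60 = 0.60358^(1/-0.1332) = 0.60358^(-7.508) = 44.273, so t = 104.273.
T = 100·t = 10427 K → 10400 K to the nearest 200 K.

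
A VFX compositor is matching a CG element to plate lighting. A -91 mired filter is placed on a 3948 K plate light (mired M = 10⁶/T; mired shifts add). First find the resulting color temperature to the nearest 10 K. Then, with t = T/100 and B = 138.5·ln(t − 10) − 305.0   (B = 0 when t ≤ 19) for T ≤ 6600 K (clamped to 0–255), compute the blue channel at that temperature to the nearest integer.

M_in = 10⁶/3948 = 253.29; M_out = 253.29 + (-91) = 162.29.
T_out = 10⁶/162.29 = 6161.7 K → 6160 K; t = 61.6.
B = 138.5·ln(61.6 − 10) − 305.0 = 138.5·ln 51.6 − 305.0 = 138.5·3.9435 − 305.0 = 241.178.
Rounded: 241.

241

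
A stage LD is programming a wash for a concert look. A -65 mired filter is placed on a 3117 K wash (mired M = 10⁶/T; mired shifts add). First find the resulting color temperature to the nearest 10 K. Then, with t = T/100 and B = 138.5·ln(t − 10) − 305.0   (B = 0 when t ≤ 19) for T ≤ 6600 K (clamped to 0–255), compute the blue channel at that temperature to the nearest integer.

M_in = 10⁶/3117 = 320.82; M_out = 320.82 + (-65) = 255.82.
T_out = 10⁶/255.82 = 3909.0 K → 3910 K; t = 39.1.
B = 138.5·ln(39.1 − 10) − 305.0 = 138.5·ln 29.1 − 305.0 = 138.5·3.3707 − 305.0 = 161.847.
Rounded: 162.

162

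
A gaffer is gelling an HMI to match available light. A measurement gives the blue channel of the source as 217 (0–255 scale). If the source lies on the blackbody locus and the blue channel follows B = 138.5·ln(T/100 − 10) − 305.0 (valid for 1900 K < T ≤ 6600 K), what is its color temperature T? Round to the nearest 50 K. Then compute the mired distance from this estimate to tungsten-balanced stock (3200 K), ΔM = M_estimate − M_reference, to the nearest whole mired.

ln(t − 10) = (217 + 305.0) / 138.5 = 3.7690.
t − 10 = e^3.7690 = 43.335, so t = 53.335.
T = 100·t = 5333 K → 5350 K to the nearest 50 K.
M_estimate = 10⁶/5350 = 186.92; M_reference = 10⁶/3200 = 312.50.
ΔM = 186.92 − 312.50 = -125.58 → -126 mireds.

-126 mireds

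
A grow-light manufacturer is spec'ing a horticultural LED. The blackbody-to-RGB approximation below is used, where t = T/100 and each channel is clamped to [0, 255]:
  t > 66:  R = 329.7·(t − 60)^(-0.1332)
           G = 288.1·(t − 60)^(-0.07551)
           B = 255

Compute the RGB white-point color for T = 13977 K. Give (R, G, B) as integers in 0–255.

(184, 207, 255)

t = 13977/100 = 139.77; the t > 66 branch applies.
R = 329.7·(139.77 − 60)^(-0.1332) = 329.7·79.77^(-0.1332) = 329.7·0.55805 = 183.990.
G = 288.1·(139.77 − 60)^(-0.07551) = 288.1·79.77^(-0.07551) = 288.1·0.71844 = 206.983.
B = 255 by definition for t > 66.
Rounded: (184, 207, 255).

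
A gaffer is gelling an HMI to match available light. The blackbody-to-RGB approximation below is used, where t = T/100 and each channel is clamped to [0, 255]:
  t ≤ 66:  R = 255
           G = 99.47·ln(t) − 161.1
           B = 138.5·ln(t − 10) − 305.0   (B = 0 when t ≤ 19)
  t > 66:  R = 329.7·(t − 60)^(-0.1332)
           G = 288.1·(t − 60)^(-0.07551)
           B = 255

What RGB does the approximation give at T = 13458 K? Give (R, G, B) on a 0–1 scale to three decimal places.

(0.728, 0.816, 1.000)

t = 13458/100 = 134.58; the t > 66 branch applies.
R = 329.7·(134.58 − 60)^(-0.1332) = 329.7·74.58^(-0.1332) = 329.7·0.56308 = 185.646.
G = 288.1·(134.58 − 60)^(-0.07551) = 288.1·74.58^(-0.07551) = 288.1·0.72210 = 208.037.
B = 255 by definition for t > 66.
Dividing each by 255: (0.7280, 0.8158, 1.0000) → (0.728, 0.816, 1.000).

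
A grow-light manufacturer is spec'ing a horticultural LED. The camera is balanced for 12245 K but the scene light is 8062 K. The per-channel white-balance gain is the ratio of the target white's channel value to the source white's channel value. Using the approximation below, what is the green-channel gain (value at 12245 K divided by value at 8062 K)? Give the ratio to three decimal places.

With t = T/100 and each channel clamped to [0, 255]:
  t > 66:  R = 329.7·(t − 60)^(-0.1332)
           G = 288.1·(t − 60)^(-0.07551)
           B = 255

At 8062 K (t = 80.62):
  G = 288.1·(80.62 − 60)^(-0.07551) = 288.1·20.62^(-0.07551) = 288.1·0.79572 = 229.246.
At 12245 K (t = 122.45):
  G = 288.1·(122.45 − 60)^(-0.07551) = 288.1·62.45^(-0.07551) = 288.1·0.73185 = 210.845.
Gain = 210.845 / 229.246 = 0.9197 → 0.920.

0.920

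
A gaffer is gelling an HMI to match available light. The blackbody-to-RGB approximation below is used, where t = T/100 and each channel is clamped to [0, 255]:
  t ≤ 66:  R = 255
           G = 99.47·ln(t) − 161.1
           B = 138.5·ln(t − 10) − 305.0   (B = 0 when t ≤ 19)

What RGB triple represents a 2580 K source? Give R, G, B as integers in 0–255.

R=255, G=162, B=77

t = 2580/100 = 25.8; the t ≤ 66 branch applies.
R = 255 by definition for t ≤ 66.
G = 99.47·ln 25.8 − 161.1 = 99.47·3.2504 − 161.1 = 162.215.
B = 138.5·ln(25.8 − 10) − 305.0 = 138.5·ln 15.8 − 305.0 = 138.5·2.7600 − 305.0 = 77.261.
Rounded: (255, 162, 77).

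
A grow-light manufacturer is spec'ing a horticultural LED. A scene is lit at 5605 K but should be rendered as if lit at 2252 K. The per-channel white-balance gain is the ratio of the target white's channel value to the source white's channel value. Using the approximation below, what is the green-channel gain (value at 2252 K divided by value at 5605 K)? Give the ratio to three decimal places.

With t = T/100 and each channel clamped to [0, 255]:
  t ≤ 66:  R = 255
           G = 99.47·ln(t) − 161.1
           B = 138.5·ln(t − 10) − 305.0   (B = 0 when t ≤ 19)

0.621

At 5605 K (t = 56.05):
  G = 99.47·ln 56.05 − 161.1 = 99.47·4.0262 − 161.1 = 239.391.
At 2252 K (t = 22.52):
  G = 99.47·ln 22.52 − 161.1 = 99.47·3.1144 − 161.1 = 148.690.
Gain = 148.690 / 239.391 = 0.6211 → 0.621.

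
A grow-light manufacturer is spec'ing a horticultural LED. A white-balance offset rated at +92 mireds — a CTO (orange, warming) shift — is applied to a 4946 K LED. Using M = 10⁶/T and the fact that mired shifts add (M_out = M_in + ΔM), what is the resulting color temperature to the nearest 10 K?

3400 K

M_in = 10⁶/4946 = 202.18 mireds.
M_out = 202.18 + (+92) = 294.18 mireds.
T_out = 10⁶/294.18 = 3399.2 K → 3400 K.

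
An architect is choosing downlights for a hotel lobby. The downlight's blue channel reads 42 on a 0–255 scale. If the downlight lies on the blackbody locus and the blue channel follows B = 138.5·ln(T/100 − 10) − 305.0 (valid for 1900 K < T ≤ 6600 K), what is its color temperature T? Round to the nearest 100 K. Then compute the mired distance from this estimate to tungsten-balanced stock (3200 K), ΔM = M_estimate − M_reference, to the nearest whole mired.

+142 mireds

ln(t − 10) = (42 + 305.0) / 138.5 = 2.5054.
t − 10 = e^2.5054 = 12.249, so t = 22.249.
T = 100·t = 2225 K → 2200 K to the nearest 100 K.
M_estimate = 10⁶/2200 = 454.55; M_reference = 10⁶/3200 = 312.50.
ΔM = 454.55 − 312.50 = 142.05 → +142 mireds.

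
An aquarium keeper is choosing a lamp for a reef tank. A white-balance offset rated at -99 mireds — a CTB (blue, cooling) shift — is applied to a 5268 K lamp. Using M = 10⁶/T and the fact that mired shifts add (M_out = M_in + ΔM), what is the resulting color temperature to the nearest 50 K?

11000 K

M_in = 10⁶/5268 = 189.83 mireds.
M_out = 189.83 + (-99) = 90.83 mireds.
T_out = 10⁶/90.83 = 11010.1 K → 11000 K.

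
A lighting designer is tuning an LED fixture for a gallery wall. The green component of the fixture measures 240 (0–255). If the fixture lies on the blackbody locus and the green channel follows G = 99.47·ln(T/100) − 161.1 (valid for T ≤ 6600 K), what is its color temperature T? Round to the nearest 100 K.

5600 K

ln t = (240 + 161.1) / 99.47 = 4.0324.
t = e^4.0324 = 56.394.
T = 100·t = 5639 K → 5600 K to the nearest 100 K.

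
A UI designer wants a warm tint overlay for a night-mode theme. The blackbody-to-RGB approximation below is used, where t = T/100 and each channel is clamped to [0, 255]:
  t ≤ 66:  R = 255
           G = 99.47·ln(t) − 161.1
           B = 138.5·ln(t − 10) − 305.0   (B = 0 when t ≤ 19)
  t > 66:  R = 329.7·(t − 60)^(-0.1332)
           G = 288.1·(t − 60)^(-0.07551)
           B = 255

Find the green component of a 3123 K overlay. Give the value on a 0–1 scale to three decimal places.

t = 3123/100 = 31.23; the t ≤ 66 branch applies.
G = 99.47·ln 31.23 − 161.1 = 99.47·3.4414 − 161.1 = 181.214.
On a 0–1 scale: 181.214/255 = 0.7106 → 0.711.

0.711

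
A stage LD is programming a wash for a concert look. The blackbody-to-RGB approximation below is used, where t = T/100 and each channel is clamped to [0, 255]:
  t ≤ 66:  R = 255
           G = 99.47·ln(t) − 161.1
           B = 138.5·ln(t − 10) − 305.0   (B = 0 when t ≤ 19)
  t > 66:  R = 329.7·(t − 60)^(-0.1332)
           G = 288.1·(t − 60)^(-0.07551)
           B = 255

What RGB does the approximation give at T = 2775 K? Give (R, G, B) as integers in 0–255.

t = 2775/100 = 27.75; the t ≤ 66 branch applies.
R = 255 by definition for t ≤ 66.
G = 99.47·ln 27.75 − 161.1 = 99.47·3.3232 − 161.1 = 169.462.
B = 138.5·ln(27.75 − 10) − 305.0 = 138.5·ln 17.75 − 305.0 = 138.5·2.8764 − 305.0 = 93.379.
Rounded: (255, 169, 93).

(255, 169, 93)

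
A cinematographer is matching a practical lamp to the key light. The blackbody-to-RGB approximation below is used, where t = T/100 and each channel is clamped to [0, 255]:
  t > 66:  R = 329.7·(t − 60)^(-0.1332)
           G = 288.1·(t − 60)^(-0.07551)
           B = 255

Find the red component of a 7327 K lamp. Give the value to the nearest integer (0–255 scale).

t = 7327/100 = 73.27; the t > 66 branch applies.
R = 329.7·(73.27 − 60)^(-0.1332) = 329.7·13.27^(-0.1332) = 329.7·0.70865 = 233.643.
Rounded: 234.

234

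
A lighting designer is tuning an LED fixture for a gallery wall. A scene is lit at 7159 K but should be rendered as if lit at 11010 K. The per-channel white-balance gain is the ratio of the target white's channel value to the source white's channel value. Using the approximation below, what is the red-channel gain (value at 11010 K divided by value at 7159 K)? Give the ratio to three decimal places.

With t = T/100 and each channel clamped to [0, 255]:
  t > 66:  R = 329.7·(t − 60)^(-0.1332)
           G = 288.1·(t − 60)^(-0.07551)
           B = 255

At 7159 K (t = 71.59):
  R = 329.7·(71.59 − 60)^(-0.1332) = 329.7·11.59^(-0.1332) = 329.7·0.72155 = 237.894.
At 11010 K (t = 110.1):
  R = 329.7·(110.1 − 60)^(-0.1332) = 329.7·50.1^(-0.1332) = 329.7·0.59372 = 195.749.
Gain = 195.749 / 237.894 = 0.8228 → 0.823.

0.823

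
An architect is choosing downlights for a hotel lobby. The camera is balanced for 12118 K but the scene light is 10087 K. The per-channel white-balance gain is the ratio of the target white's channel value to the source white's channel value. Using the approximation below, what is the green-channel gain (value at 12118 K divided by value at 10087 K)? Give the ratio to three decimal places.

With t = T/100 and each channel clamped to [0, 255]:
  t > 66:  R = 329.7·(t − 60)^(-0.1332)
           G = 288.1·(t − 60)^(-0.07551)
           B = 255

0.970

At 10087 K (t = 100.87):
  G = 288.1·(100.87 − 60)^(-0.07551) = 288.1·40.87^(-0.07551) = 288.1·0.75565 = 217.704.
At 12118 K (t = 121.18):
  G = 288.1·(121.18 − 60)^(-0.07551) = 288.1·61.18^(-0.07551) = 288.1·0.73298 = 211.172.
Gain = 211.172 / 217.704 = 0.9700 → 0.970.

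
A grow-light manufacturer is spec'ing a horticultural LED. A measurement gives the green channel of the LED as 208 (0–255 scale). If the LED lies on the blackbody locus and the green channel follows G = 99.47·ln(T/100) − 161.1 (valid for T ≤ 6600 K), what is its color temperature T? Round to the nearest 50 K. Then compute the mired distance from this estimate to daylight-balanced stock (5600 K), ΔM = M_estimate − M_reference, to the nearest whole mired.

+65 mireds

ln t = (208 + 161.1) / 99.47 = 3.7107.
t = e^3.7107 = 40.881.
T = 100·t = 4088 K → 4100 K to the nearest 50 K.
M_estimate = 10⁶/4100 = 243.90; M_reference = 10⁶/5600 = 178.57.
ΔM = 243.90 − 178.57 = 65.33 → +65 mireds.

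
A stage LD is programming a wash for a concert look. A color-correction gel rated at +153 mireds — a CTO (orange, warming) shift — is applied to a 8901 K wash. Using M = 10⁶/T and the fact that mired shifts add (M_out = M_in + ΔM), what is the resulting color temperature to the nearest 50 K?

M_in = 10⁶/8901 = 112.35 mireds.
M_out = 112.35 + (+153) = 265.35 mireds.
T_out = 10⁶/265.35 = 3768.7 K → 3750 K.

3750 K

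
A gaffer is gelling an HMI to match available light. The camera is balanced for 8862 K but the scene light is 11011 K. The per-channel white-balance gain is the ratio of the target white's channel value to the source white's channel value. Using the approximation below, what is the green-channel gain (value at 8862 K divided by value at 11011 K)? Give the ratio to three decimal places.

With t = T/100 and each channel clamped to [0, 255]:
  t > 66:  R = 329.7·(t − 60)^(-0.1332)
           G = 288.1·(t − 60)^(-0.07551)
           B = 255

1.043

At 11011 K (t = 110.11):
  G = 288.1·(110.11 − 60)^(-0.07551) = 288.1·50.11^(-0.07551) = 288.1·0.74411 = 214.379.
At 8862 K (t = 88.62):
  G = 288.1·(88.62 − 60)^(-0.07551) = 288.1·28.62^(-0.07551) = 288.1·0.77626 = 223.640.
Gain = 223.640 / 214.379 = 1.0432 → 1.043.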